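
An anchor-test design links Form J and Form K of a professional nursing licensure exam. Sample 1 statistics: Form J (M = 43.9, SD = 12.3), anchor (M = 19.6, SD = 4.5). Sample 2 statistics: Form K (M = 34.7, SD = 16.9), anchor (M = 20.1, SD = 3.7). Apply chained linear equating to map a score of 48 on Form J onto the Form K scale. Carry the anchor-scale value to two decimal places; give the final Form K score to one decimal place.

Form J → anchor (Sample 1): v = (4.5/12.3)(48 − 43.9) + 19.6 = 21.10
anchor → Form K (Sample 2): y = (16.9/3.7)(21.10 − 20.1) + 34.7 = 39.3

39.3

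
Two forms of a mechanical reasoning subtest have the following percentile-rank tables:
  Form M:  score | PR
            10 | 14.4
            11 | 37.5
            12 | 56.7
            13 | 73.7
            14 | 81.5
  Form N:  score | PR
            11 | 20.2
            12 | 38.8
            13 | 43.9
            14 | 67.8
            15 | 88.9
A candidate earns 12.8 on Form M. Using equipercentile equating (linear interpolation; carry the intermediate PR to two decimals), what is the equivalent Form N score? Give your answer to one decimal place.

14.1

PR of 12.8 on Form M: 56.7 + (12.8 − 12)/(13 − 12) × (73.7 − 56.7) = 70.30
On Form N, PR 70.30 falls between score 14 (PR 67.8) and 15 (PR 88.9).
Interpolate: 14 + (70.30 − 67.8)/(88.9 − 67.8) × (15 − 14) = 14.1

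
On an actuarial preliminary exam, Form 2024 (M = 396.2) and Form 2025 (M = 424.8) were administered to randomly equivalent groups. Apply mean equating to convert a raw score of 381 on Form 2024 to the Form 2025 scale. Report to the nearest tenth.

409.6

Mean equating: y = x + (M_Y − M_X) = 381 + (424.8 − 396.2) = 409.6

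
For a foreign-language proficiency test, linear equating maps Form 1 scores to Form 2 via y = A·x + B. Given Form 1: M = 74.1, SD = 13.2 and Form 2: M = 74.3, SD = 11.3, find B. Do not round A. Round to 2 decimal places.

A = SD_Y / SD_X = 11.3 / 13.2 = 0.856061
B = M_Y − A·M_X = 74.3 − 0.856061 × 74.1 = 10.87

10.87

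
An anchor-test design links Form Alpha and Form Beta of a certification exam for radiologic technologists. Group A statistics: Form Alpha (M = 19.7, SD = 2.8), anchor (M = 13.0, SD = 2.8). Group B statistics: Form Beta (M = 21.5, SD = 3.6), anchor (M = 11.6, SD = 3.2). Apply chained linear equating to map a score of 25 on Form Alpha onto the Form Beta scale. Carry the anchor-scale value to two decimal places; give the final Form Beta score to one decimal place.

29.0

Form Alpha → anchor (Group A): v = (2.8/2.8)(25 − 19.7) + 13.0 = 18.30
anchor → Form Beta (Group B): y = (3.6/3.2)(18.30 − 11.6) + 21.5 = 29.0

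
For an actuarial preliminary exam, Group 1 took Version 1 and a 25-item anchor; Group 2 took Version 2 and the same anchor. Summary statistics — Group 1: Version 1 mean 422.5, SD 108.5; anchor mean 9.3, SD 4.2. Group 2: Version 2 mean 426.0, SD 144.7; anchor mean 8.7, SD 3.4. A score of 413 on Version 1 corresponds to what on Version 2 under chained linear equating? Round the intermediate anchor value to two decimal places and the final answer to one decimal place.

435.8

Version 1 → anchor (Group 1): v = (4.2/108.5)(413 − 422.5) + 9.3 = 8.93
anchor → Version 2 (Group 2): y = (144.7/3.4)(8.93 − 8.7) + 426.0 = 435.8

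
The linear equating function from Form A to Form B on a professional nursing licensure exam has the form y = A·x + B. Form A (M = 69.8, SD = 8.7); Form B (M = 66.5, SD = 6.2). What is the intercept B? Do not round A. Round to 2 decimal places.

A = SD_Y / SD_X = 6.2 / 8.7 = 0.712644
B = M_Y − A·M_X = 66.5 − 0.712644 × 69.8 = 16.76

16.76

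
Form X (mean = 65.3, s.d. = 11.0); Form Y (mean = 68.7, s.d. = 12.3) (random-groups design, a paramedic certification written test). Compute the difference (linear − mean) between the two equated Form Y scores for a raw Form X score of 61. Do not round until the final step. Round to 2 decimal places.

Mean-equated: 61 + (68.7 − 65.3) = 64.40
Linear-equated: (12.3/11.0)(61 − 65.3) + 68.7 = 63.892
Difference = 63.892 − 64.40 = -0.51

-0.51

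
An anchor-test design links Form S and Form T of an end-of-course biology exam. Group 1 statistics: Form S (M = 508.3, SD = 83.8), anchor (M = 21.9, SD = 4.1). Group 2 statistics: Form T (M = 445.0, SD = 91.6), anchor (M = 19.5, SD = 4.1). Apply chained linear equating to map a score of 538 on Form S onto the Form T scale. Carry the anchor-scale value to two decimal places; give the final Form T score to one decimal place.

531.0

Form S → anchor (Group 1): v = (4.1/83.8)(538 − 508.3) + 21.9 = 23.35
anchor → Form T (Group 2): y = (91.6/4.1)(23.35 − 19.5) + 445.0 = 531.0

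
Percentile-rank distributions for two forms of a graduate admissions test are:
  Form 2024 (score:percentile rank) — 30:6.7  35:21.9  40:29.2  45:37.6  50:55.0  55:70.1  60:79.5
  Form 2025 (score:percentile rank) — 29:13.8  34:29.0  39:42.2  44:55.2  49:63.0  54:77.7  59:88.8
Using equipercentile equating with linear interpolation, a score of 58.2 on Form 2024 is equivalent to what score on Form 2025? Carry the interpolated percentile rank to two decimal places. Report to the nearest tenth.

PR of 58.2 on Form 2024: 70.1 + (58.2 − 55)/(60 − 55) × (79.5 − 70.1) = 76.12
On Form 2025, PR 76.12 falls between score 49 (PR 63.0) and 54 (PR 77.7).
Interpolate: 49 + (76.12 − 63.0)/(77.7 − 63.0) × (54 − 49) = 53.5

53.5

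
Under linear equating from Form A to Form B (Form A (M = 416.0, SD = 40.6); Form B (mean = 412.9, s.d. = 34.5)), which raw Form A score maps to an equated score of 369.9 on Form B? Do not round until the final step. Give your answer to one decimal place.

365.4

Invert y = (SD_Y/SD_X)(x − M_X) + M_Y:
x = (SD_X/SD_Y)(y − M_Y) + M_X = (40.6/34.5)(369.9 − 412.9) + 416.0
x = 1.176812 × -43.000 + 416.0 = 365.4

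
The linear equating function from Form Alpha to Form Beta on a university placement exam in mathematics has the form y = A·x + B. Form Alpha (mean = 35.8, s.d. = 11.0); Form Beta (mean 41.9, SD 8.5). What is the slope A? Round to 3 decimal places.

0.773

A = SD_Y / SD_X = 8.5 / 11.0 = 0.773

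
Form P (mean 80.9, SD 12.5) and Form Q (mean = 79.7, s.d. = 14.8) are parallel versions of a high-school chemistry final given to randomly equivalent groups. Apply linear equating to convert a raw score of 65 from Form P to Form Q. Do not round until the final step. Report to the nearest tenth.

Linear equating: y = (SD_Y/SD_X)(x − M_X) + M_Y
y = (14.8/12.5)(65 − 80.9) + 79.7
y = 1.184000 × -15.9 + 79.7 = -18.8256 + 79.7 = 60.9

60.9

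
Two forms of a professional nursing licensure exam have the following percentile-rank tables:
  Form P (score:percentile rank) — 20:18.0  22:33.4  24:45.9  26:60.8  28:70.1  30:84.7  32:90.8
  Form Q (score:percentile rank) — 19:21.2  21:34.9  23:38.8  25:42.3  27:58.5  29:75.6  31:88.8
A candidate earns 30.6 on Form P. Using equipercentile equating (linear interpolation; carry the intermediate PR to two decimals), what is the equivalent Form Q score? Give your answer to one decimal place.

30.7

PR of 30.6 on Form P: 84.7 + (30.6 − 30)/(32 − 30) × (90.8 − 84.7) = 86.53
On Form Q, PR 86.53 falls between score 29 (PR 75.6) and 31 (PR 88.8).
Interpolate: 29 + (86.53 − 75.6)/(88.8 − 75.6) × (31 − 29) = 30.7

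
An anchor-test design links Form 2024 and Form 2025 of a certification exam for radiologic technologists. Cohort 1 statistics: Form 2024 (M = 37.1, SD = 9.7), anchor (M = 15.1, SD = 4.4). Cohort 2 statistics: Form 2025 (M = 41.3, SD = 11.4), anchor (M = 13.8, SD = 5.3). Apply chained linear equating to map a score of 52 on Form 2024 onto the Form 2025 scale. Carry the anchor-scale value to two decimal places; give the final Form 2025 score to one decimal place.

Form 2024 → anchor (Cohort 1): v = (4.4/9.7)(52 − 37.1) + 15.1 = 21.86
anchor → Form 2025 (Cohort 2): y = (11.4/5.3)(21.86 − 13.8) + 41.3 = 58.6

58.6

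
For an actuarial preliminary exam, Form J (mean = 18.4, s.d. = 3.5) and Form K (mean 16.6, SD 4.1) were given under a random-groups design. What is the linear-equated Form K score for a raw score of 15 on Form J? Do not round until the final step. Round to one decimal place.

12.6

Linear equating: y = (SD_Y/SD_X)(x − M_X) + M_Y
y = (4.1/3.5)(15 − 18.4) + 16.6
y = 1.171429 × -3.4 + 16.6 = -3.9829 + 16.6 = 12.6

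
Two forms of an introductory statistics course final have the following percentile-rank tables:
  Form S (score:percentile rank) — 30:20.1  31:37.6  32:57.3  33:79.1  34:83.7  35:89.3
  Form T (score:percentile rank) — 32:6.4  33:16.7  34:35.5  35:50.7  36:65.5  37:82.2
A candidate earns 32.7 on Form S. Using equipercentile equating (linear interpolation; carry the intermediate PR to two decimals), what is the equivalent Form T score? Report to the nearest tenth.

PR of 32.7 on Form S: 57.3 + (32.7 − 32)/(33 − 32) × (79.1 − 57.3) = 72.56
On Form T, PR 72.56 falls between score 36 (PR 65.5) and 37 (PR 82.2).
Interpolate: 36 + (72.56 − 65.5)/(82.2 − 65.5) × (37 − 36) = 36.4

36.4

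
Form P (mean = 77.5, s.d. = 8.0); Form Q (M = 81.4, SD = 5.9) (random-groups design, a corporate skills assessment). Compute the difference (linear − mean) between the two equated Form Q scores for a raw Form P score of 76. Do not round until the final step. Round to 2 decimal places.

0.39

Mean-equated: 76 + (81.4 − 77.5) = 79.90
Linear-equated: (5.9/8.0)(76 − 77.5) + 81.4 = 80.294
Difference = 80.294 − 79.90 = 0.39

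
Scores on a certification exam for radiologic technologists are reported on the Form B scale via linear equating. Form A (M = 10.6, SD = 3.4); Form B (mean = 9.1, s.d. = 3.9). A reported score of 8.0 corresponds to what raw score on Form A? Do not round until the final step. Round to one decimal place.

9.6

Invert y = (SD_Y/SD_X)(x − M_X) + M_Y:
x = (SD_X/SD_Y)(y − M_Y) + M_X = (3.4/3.9)(8.0 − 9.1) + 10.6
x = 0.871795 × -1.100 + 10.6 = 9.6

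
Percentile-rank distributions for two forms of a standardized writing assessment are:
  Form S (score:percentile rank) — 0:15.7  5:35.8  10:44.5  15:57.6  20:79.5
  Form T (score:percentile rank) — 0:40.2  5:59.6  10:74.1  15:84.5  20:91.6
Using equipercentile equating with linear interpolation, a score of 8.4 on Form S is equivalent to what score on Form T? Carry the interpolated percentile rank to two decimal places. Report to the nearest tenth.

0.4

PR of 8.4 on Form S: 35.8 + (8.4 − 5)/(10 − 5) × (44.5 − 35.8) = 41.72
On Form T, PR 41.72 falls between score 0 (PR 40.2) and 5 (PR 59.6).
Interpolate: 0 + (41.72 − 40.2)/(59.6 − 40.2) × (5 − 0) = 0.4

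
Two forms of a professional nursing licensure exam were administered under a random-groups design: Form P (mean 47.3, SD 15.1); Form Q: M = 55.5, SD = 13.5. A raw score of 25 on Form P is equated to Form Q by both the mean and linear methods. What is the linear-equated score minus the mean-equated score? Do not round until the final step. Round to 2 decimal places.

2.36

Mean-equated: 25 + (55.5 − 47.3) = 33.20
Linear-equated: (13.5/15.1)(25 − 47.3) + 55.5 = 35.563
Difference = 35.563 − 33.20 = 2.36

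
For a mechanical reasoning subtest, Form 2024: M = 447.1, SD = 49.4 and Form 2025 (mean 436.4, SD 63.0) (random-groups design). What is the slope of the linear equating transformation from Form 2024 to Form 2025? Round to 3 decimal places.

A = SD_Y / SD_X = 63.0 / 49.4 = 1.275

1.275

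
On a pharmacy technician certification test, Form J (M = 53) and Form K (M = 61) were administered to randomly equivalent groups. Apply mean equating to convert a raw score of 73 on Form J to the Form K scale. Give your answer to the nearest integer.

81

Mean equating: y = x + (M_Y − M_X) = 73 + (61 − 53) = 81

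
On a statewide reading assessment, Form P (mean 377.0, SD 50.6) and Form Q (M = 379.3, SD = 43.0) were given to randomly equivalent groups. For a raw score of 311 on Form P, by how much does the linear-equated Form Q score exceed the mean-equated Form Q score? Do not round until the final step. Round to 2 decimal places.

9.91

Mean-equated: 311 + (379.3 − 377.0) = 313.30
Linear-equated: (43.0/50.6)(311 − 377.0) + 379.3 = 323.213
Difference = 323.213 − 313.30 = 9.91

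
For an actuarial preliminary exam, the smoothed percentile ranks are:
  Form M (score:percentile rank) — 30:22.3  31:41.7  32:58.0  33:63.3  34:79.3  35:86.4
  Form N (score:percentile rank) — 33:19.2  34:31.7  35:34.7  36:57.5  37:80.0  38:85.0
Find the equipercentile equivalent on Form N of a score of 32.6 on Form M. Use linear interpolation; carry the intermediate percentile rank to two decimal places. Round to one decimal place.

PR of 32.6 on Form M: 58.0 + (32.6 − 32)/(33 − 32) × (63.3 − 58.0) = 61.18
On Form N, PR 61.18 falls between score 36 (PR 57.5) and 37 (PR 80.0).
Interpolate: 36 + (61.18 − 57.5)/(80.0 − 57.5) × (37 − 36) = 36.2

36.2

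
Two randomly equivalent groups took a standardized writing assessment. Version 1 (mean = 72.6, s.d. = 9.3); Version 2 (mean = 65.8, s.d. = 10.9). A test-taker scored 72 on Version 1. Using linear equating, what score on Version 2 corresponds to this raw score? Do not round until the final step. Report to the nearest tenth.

Linear equating: y = (SD_Y/SD_X)(x − M_X) + M_Y
y = (10.9/9.3)(72 − 72.6) + 65.8
y = 1.172043 × -0.6 + 65.8 = -0.7032 + 65.8 = 65.1

65.1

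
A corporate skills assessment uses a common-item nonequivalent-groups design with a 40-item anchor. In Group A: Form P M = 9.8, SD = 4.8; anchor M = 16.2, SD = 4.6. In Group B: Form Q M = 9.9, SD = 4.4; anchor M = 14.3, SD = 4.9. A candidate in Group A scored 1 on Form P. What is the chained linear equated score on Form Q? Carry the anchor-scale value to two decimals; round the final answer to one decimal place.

Form P → anchor (Group A): v = (4.6/4.8)(1 − 9.8) + 16.2 = 7.77
anchor → Form Q (Group B): y = (4.4/4.9)(7.77 − 14.3) + 9.9 = 4.0

4.0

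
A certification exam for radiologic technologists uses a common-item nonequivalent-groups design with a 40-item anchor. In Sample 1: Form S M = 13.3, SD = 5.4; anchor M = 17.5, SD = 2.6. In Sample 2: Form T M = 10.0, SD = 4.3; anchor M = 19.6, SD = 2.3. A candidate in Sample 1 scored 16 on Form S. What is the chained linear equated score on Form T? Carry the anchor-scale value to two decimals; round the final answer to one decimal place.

8.5

Form S → anchor (Sample 1): v = (2.6/5.4)(16 − 13.3) + 17.5 = 18.80
anchor → Form T (Sample 2): y = (4.3/2.3)(18.80 − 19.6) + 10.0 = 8.5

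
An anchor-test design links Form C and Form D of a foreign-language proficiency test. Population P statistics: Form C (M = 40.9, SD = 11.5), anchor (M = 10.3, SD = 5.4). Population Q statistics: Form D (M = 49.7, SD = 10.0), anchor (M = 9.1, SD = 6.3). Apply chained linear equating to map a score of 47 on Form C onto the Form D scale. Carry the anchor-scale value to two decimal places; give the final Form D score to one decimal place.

Form C → anchor (Population P): v = (5.4/11.5)(47 − 40.9) + 10.3 = 13.16
anchor → Form D (Population Q): y = (10.0/6.3)(13.16 − 9.1) + 49.7 = 56.1

56.1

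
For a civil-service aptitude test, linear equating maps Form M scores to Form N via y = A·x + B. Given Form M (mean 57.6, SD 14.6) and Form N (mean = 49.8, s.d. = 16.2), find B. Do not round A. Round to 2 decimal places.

-14.11

A = SD_Y / SD_X = 16.2 / 14.6 = 1.109589
B = M_Y − A·M_X = 49.8 − 1.109589 × 57.6 = -14.11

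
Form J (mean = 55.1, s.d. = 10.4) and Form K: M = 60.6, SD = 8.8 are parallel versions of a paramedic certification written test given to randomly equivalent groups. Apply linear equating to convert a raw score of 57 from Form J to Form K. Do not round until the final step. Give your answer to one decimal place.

Linear equating: y = (SD_Y/SD_X)(x − M_X) + M_Y
y = (8.8/10.4)(57 − 55.1) + 60.6
y = 0.846154 × 1.9 + 60.6 = 1.6077 + 60.6 = 62.2

62.2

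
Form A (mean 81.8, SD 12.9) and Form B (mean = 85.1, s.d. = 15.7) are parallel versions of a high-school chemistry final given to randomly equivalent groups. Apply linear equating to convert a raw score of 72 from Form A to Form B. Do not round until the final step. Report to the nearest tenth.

Linear equating: y = (SD_Y/SD_X)(x − M_X) + M_Y
y = (15.7/12.9)(72 − 81.8) + 85.1
y = 1.217054 × -9.8 + 85.1 = -11.9271 + 85.1 = 73.2

73.2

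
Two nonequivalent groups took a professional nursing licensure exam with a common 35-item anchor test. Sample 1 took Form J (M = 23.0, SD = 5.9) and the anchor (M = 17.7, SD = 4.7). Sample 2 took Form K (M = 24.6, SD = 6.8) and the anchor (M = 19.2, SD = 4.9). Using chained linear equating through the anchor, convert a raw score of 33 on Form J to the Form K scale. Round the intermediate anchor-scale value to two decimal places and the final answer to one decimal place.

33.6

Form J → anchor (Sample 1): v = (4.7/5.9)(33 − 23.0) + 17.7 = 25.67
anchor → Form K (Sample 2): y = (6.8/4.9)(25.67 − 19.2) + 24.6 = 33.6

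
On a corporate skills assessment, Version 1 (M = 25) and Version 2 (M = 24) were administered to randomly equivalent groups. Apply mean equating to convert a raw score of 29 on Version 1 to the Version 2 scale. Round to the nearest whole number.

28

Mean equating: y = x + (M_Y − M_X) = 29 + (24 − 25) = 28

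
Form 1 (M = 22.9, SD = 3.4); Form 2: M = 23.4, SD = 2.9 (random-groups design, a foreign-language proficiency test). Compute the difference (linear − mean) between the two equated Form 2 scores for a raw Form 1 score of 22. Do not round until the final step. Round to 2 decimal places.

Mean-equated: 22 + (23.4 − 22.9) = 22.50
Linear-equated: (2.9/3.4)(22 − 22.9) + 23.4 = 22.632
Difference = 22.632 − 22.50 = 0.13

0.13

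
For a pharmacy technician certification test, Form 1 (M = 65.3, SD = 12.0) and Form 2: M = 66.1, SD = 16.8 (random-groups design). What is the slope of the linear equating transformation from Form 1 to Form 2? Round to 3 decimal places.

A = SD_Y / SD_X = 16.8 / 12.0 = 1.400

1.400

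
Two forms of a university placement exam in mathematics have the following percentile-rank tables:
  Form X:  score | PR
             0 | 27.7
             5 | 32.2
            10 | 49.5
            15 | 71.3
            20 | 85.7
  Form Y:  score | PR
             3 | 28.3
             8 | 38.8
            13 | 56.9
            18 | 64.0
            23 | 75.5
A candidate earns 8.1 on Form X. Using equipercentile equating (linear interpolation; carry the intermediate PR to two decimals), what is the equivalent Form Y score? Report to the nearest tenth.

9.1

PR of 8.1 on Form X: 32.2 + (8.1 − 5)/(10 − 5) × (49.5 − 32.2) = 42.93
On Form Y, PR 42.93 falls between score 8 (PR 38.8) and 13 (PR 56.9).
Interpolate: 8 + (42.93 − 38.8)/(56.9 − 38.8) × (13 − 8) = 9.1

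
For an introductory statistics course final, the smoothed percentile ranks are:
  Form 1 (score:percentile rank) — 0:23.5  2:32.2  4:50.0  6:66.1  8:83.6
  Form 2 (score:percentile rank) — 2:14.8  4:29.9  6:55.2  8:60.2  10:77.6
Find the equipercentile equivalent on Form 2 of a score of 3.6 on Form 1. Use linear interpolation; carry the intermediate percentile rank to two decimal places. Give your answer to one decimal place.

PR of 3.6 on Form 1: 32.2 + (3.6 − 2)/(4 − 2) × (50.0 − 32.2) = 46.44
On Form 2, PR 46.44 falls between score 4 (PR 29.9) and 6 (PR 55.2).
Interpolate: 4 + (46.44 − 29.9)/(55.2 − 29.9) × (6 − 4) = 5.3

5.3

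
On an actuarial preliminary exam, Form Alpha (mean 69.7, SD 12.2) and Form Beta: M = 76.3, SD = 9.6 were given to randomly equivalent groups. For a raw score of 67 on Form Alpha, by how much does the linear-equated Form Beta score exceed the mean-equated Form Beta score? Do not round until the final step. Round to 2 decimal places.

0.58

Mean-equated: 67 + (76.3 − 69.7) = 73.60
Linear-equated: (9.6/12.2)(67 − 69.7) + 76.3 = 74.175
Difference = 74.175 − 73.60 = 0.58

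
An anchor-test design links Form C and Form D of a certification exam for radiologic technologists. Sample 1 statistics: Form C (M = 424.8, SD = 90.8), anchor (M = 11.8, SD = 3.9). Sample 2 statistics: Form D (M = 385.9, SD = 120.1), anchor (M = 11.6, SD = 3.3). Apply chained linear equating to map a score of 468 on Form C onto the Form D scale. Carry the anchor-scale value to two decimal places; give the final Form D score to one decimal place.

Form C → anchor (Sample 1): v = (3.9/90.8)(468 − 424.8) + 11.8 = 13.66
anchor → Form D (Sample 2): y = (120.1/3.3)(13.66 − 11.6) + 385.9 = 460.9

460.9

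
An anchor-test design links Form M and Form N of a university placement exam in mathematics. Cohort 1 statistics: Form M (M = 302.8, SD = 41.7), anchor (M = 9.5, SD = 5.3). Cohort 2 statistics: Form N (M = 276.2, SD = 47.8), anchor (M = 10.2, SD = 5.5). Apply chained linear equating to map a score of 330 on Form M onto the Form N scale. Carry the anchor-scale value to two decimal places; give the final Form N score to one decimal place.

Form M → anchor (Cohort 1): v = (5.3/41.7)(330 − 302.8) + 9.5 = 12.96
anchor → Form N (Cohort 2): y = (47.8/5.5)(12.96 − 10.2) + 276.2 = 300.2

300.2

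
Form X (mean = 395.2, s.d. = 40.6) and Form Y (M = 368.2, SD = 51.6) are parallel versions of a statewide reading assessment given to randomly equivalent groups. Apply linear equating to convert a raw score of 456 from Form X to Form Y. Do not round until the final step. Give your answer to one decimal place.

445.5

Linear equating: y = (SD_Y/SD_X)(x − M_X) + M_Y
y = (51.6/40.6)(456 − 395.2) + 368.2
y = 1.270936 × 60.8 + 368.2 = 77.2729 + 368.2 = 445.5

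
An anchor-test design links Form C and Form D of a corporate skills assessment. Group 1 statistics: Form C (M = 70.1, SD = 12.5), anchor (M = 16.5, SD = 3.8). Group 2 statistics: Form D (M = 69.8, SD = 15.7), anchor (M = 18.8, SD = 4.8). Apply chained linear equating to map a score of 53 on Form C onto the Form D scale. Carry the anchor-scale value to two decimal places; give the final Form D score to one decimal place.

Form C → anchor (Group 1): v = (3.8/12.5)(53 − 70.1) + 16.5 = 11.30
anchor → Form D (Group 2): y = (15.7/4.8)(11.30 − 18.8) + 69.8 = 45.3

45.3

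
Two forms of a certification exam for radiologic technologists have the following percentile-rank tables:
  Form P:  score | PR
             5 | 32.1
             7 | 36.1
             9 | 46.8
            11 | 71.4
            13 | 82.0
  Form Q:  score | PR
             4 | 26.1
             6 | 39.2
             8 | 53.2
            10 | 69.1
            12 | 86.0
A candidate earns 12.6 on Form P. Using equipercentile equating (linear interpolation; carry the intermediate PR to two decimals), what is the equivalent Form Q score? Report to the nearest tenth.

PR of 12.6 on Form P: 71.4 + (12.6 − 11)/(13 − 11) × (82.0 − 71.4) = 79.88
On Form Q, PR 79.88 falls between score 10 (PR 69.1) and 12 (PR 86.0).
Interpolate: 10 + (79.88 − 69.1)/(86.0 − 69.1) × (12 − 10) = 11.3

11.3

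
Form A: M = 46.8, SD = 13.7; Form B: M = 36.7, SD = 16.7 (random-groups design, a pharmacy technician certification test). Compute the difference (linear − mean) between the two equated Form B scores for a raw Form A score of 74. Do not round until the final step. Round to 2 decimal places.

5.96

Mean-equated: 74 + (36.7 − 46.8) = 63.90
Linear-equated: (16.7/13.7)(74 − 46.8) + 36.7 = 69.856
Difference = 69.856 − 63.90 = 5.96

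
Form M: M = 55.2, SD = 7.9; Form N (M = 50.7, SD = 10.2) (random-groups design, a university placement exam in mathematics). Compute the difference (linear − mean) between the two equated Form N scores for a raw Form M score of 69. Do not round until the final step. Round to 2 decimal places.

4.02

Mean-equated: 69 + (50.7 − 55.2) = 64.50
Linear-equated: (10.2/7.9)(69 − 55.2) + 50.7 = 68.518
Difference = 68.518 − 64.50 = 4.02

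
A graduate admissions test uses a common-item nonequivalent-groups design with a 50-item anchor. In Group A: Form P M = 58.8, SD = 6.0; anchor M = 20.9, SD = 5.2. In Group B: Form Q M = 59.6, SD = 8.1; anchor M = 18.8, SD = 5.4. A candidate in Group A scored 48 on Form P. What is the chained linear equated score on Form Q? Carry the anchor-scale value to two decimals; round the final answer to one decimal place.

48.7

Form P → anchor (Group A): v = (5.2/6.0)(48 − 58.8) + 20.9 = 11.54
anchor → Form Q (Group B): y = (8.1/5.4)(11.54 − 18.8) + 59.6 = 48.7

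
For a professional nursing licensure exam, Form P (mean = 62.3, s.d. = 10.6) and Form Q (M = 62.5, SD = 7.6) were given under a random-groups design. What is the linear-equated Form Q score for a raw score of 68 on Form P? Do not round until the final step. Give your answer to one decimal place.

Linear equating: y = (SD_Y/SD_X)(x − M_X) + M_Y
y = (7.6/10.6)(68 − 62.3) + 62.5
y = 0.716981 × 5.7 + 62.5 = 4.0868 + 62.5 = 66.6

66.6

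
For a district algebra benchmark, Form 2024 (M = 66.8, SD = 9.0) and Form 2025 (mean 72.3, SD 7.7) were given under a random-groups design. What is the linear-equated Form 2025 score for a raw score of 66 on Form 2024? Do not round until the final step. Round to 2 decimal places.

71.62

Linear equating: y = (SD_Y/SD_X)(x − M_X) + M_Y
y = (7.7/9.0)(66 − 66.8) + 72.3
y = 0.855556 × -0.8 + 72.3 = -0.6844 + 72.3 = 71.62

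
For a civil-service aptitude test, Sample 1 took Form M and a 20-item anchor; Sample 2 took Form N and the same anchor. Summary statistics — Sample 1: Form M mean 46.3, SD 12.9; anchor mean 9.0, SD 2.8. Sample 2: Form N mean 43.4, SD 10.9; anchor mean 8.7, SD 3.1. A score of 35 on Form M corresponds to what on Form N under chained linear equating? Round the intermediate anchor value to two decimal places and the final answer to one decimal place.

35.8

Form M → anchor (Sample 1): v = (2.8/12.9)(35 − 46.3) + 9.0 = 6.55
anchor → Form N (Sample 2): y = (10.9/3.1)(6.55 − 8.7) + 43.4 = 35.8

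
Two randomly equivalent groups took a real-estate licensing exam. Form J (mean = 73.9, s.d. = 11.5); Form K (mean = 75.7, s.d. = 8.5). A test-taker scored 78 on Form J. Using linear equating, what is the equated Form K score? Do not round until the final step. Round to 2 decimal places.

78.73

Linear equating: y = (SD_Y/SD_X)(x − M_X) + M_Y
y = (8.5/11.5)(78 − 73.9) + 75.7
y = 0.739130 × 4.1 + 75.7 = 3.0304 + 75.7 = 78.73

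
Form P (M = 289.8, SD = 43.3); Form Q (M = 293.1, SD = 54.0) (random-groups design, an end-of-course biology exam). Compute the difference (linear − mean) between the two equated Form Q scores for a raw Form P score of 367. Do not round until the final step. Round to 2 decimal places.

Mean-equated: 367 + (293.1 − 289.8) = 370.30
Linear-equated: (54.0/43.3)(367 − 289.8) + 293.1 = 389.377
Difference = 389.377 − 370.30 = 19.08

19.08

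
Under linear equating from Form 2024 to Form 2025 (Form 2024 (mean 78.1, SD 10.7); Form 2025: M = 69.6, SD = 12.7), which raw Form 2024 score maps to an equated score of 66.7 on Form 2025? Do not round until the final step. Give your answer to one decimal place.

75.7

Invert y = (SD_Y/SD_X)(x − M_X) + M_Y:
x = (SD_X/SD_Y)(y − M_Y) + M_X = (10.7/12.7)(66.7 − 69.6) + 78.1
x = 0.842520 × -2.900 + 78.1 = 75.7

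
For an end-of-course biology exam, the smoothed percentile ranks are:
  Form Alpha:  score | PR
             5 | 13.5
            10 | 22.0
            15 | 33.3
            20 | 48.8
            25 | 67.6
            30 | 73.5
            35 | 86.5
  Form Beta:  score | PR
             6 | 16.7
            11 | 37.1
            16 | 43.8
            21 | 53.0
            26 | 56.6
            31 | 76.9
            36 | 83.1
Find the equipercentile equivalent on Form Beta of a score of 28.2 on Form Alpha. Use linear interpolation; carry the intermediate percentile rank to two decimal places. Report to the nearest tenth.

29.6

PR of 28.2 on Form Alpha: 67.6 + (28.2 − 25)/(30 − 25) × (73.5 − 67.6) = 71.38
On Form Beta, PR 71.38 falls between score 26 (PR 56.6) and 31 (PR 76.9).
Interpolate: 26 + (71.38 − 56.6)/(76.9 − 56.6) × (31 − 26) = 29.6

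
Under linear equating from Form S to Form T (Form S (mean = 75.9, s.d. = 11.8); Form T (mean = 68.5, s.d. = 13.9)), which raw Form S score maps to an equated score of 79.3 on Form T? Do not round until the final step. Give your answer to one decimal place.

Invert y = (SD_Y/SD_X)(x − M_X) + M_Y:
x = (SD_X/SD_Y)(y − M_Y) + M_X = (11.8/13.9)(79.3 − 68.5) + 75.9
x = 0.848921 × 10.800 + 75.9 = 85.1

85.1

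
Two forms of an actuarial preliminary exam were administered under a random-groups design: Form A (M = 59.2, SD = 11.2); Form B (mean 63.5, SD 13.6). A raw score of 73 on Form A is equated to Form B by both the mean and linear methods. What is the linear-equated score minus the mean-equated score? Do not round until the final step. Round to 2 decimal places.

Mean-equated: 73 + (63.5 − 59.2) = 77.30
Linear-equated: (13.6/11.2)(73 − 59.2) + 63.5 = 80.257
Difference = 80.257 − 77.30 = 2.96

2.96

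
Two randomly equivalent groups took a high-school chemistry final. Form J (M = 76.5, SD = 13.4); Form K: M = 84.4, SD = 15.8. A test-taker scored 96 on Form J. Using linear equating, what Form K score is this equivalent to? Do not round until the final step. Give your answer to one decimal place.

Linear equating: y = (SD_Y/SD_X)(x − M_X) + M_Y
y = (15.8/13.4)(96 − 76.5) + 84.4
y = 1.179104 × 19.5 + 84.4 = 22.9925 + 84.4 = 107.4

107.4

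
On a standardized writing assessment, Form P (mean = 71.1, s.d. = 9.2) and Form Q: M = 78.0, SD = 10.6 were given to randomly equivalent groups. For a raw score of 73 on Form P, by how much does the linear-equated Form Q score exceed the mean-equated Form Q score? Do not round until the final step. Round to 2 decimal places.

Mean-equated: 73 + (78.0 − 71.1) = 79.90
Linear-equated: (10.6/9.2)(73 − 71.1) + 78.0 = 80.189
Difference = 80.189 − 79.90 = 0.29

0.29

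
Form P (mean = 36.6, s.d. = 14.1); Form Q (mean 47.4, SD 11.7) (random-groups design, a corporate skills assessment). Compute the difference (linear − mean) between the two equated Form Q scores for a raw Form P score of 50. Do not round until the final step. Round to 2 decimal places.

-2.28

Mean-equated: 50 + (47.4 − 36.6) = 60.80
Linear-equated: (11.7/14.1)(50 − 36.6) + 47.4 = 58.519
Difference = 58.519 − 60.80 = -2.28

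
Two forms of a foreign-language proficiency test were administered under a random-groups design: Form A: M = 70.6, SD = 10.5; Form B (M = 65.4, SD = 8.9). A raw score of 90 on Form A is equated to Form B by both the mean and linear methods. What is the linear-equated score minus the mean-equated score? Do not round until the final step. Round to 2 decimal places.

-2.96

Mean-equated: 90 + (65.4 − 70.6) = 84.80
Linear-equated: (8.9/10.5)(90 − 70.6) + 65.4 = 81.844
Difference = 81.844 − 84.80 = -2.96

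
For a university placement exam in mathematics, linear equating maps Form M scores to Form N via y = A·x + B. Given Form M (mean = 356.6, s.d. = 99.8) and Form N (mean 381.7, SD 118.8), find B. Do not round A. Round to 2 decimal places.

-42.79

A = SD_Y / SD_X = 118.8 / 99.8 = 1.190381
B = M_Y − A·M_X = 381.7 − 1.190381 × 356.6 = -42.79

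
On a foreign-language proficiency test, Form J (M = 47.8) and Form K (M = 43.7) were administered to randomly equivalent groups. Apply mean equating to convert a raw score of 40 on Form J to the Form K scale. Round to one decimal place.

35.9

Mean equating: y = x + (M_Y − M_X) = 40 + (43.7 − 47.8) = 35.9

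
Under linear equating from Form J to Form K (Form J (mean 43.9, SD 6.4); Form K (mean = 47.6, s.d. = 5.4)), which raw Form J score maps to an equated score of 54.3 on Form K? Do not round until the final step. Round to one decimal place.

51.8

Invert y = (SD_Y/SD_X)(x − M_X) + M_Y:
x = (SD_X/SD_Y)(y − M_Y) + M_X = (6.4/5.4)(54.3 − 47.6) + 43.9
x = 1.185185 × 6.700 + 43.9 = 51.8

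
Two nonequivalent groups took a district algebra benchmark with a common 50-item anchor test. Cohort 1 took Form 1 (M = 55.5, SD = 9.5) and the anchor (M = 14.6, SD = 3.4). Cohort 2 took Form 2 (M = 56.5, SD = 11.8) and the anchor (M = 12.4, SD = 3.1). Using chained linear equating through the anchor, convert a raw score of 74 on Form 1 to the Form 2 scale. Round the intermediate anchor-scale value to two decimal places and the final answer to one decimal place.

Form 1 → anchor (Cohort 1): v = (3.4/9.5)(74 − 55.5) + 14.6 = 21.22
anchor → Form 2 (Cohort 2): y = (11.8/3.1)(21.22 − 12.4) + 56.5 = 90.1

90.1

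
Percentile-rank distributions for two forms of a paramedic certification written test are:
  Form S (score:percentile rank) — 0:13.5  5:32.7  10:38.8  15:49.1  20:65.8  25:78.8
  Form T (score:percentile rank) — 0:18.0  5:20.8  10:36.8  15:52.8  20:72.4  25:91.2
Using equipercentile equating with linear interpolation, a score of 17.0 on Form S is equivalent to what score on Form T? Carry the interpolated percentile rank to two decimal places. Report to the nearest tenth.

PR of 17.0 on Form S: 49.1 + (17.0 − 15)/(20 − 15) × (65.8 − 49.1) = 55.78
On Form T, PR 55.78 falls between score 15 (PR 52.8) and 20 (PR 72.4).
Interpolate: 15 + (55.78 − 52.8)/(72.4 − 52.8) × (20 − 15) = 15.8

15.8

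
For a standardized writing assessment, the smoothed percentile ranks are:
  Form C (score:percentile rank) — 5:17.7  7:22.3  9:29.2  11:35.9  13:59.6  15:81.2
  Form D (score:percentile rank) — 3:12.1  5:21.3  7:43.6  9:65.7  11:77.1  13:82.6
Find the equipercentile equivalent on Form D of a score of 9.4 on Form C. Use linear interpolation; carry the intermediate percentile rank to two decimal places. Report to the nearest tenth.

5.8

PR of 9.4 on Form C: 29.2 + (9.4 − 9)/(11 − 9) × (35.9 − 29.2) = 30.54
On Form D, PR 30.54 falls between score 5 (PR 21.3) and 7 (PR 43.6).
Interpolate: 5 + (30.54 − 21.3)/(43.6 − 21.3) × (7 − 5) = 5.8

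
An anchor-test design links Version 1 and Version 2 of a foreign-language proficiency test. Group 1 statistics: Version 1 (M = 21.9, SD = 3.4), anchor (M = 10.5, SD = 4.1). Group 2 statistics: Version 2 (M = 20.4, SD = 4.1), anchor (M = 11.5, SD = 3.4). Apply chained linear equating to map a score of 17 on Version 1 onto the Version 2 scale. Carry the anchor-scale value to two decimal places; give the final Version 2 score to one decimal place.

Version 1 → anchor (Group 1): v = (4.1/3.4)(17 − 21.9) + 10.5 = 4.59
anchor → Version 2 (Group 2): y = (4.1/3.4)(4.59 − 11.5) + 20.4 = 12.1

12.1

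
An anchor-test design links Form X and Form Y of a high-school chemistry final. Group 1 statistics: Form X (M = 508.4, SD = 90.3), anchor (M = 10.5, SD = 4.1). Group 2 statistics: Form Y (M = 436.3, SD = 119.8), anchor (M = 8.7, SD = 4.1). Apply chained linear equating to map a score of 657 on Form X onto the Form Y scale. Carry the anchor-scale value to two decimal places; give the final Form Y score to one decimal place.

686.1

Form X → anchor (Group 1): v = (4.1/90.3)(657 − 508.4) + 10.5 = 17.25
anchor → Form Y (Group 2): y = (119.8/4.1)(17.25 − 8.7) + 436.3 = 686.1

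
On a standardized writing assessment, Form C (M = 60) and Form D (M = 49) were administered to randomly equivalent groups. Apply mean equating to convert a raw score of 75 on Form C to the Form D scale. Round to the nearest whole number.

64

Mean equating: y = x + (M_Y − M_X) = 75 + (49 − 60) = 64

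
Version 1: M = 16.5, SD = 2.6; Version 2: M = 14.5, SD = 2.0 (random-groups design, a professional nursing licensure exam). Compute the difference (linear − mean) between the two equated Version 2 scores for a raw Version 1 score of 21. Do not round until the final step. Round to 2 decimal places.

-1.04

Mean-equated: 21 + (14.5 − 16.5) = 19.00
Linear-equated: (2.0/2.6)(21 − 16.5) + 14.5 = 17.962
Difference = 17.962 − 19.00 = -1.04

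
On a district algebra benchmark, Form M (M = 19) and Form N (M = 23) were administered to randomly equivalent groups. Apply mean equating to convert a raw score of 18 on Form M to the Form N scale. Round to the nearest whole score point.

Mean equating: y = x + (M_Y − M_X) = 18 + (23 − 19) = 22

22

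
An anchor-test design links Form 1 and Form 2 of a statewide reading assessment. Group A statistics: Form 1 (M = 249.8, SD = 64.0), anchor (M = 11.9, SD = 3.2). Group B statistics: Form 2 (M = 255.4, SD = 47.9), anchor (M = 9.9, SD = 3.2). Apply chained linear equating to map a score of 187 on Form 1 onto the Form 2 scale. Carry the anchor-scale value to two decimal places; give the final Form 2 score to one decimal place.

238.3

Form 1 → anchor (Group A): v = (3.2/64.0)(187 − 249.8) + 11.9 = 8.76
anchor → Form 2 (Group B): y = (47.9/3.2)(8.76 − 9.9) + 255.4 = 238.3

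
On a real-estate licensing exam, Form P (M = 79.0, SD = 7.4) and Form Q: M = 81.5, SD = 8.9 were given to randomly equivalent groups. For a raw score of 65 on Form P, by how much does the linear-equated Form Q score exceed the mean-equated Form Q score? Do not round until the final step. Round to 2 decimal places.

Mean-equated: 65 + (81.5 − 79.0) = 67.50
Linear-equated: (8.9/7.4)(65 − 79.0) + 81.5 = 64.662
Difference = 64.662 − 67.50 = -2.84

-2.84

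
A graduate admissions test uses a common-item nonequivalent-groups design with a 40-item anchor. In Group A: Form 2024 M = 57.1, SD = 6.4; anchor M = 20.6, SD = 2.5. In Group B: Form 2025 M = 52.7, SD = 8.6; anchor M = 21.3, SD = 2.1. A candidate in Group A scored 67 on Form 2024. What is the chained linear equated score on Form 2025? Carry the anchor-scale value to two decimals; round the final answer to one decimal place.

65.7

Form 2024 → anchor (Group A): v = (2.5/6.4)(67 − 57.1) + 20.6 = 24.47
anchor → Form 2025 (Group B): y = (8.6/2.1)(24.47 − 21.3) + 52.7 = 65.7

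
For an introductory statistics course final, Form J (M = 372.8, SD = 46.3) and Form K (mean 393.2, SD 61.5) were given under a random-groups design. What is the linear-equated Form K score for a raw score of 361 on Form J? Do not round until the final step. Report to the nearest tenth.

377.5

Linear equating: y = (SD_Y/SD_X)(x − M_X) + M_Y
y = (61.5/46.3)(361 − 372.8) + 393.2
y = 1.328294 × -11.8 + 393.2 = -15.6739 + 393.2 = 377.5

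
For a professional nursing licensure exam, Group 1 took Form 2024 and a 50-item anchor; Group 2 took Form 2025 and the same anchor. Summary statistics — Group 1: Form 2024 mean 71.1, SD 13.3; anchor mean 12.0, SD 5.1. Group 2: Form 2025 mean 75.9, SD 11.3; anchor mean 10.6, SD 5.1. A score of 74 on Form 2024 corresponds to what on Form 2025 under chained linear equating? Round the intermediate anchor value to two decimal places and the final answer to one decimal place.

Form 2024 → anchor (Group 1): v = (5.1/13.3)(74 − 71.1) + 12.0 = 13.11
anchor → Form 2025 (Group 2): y = (11.3/5.1)(13.11 − 10.6) + 75.9 = 81.5

81.5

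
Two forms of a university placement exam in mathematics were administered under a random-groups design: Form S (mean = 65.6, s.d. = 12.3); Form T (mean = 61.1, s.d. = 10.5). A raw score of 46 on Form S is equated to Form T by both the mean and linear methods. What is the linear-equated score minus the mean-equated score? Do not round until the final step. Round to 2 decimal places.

Mean-equated: 46 + (61.1 − 65.6) = 41.50
Linear-equated: (10.5/12.3)(46 − 65.6) + 61.1 = 44.368
Difference = 44.368 − 41.50 = 2.87

2.87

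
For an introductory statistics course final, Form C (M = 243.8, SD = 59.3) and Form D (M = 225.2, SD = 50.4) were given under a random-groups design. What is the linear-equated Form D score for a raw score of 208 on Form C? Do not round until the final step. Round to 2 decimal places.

194.77

Linear equating: y = (SD_Y/SD_X)(x − M_X) + M_Y
y = (50.4/59.3)(208 − 243.8) + 225.2
y = 0.849916 × -35.8 + 225.2 = -30.4270 + 225.2 = 194.77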